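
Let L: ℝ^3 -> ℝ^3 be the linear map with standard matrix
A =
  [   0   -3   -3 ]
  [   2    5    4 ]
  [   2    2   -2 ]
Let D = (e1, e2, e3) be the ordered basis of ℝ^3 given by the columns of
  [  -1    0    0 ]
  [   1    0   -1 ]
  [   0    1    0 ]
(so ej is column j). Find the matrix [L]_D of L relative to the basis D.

With P the matrix whose columns are e1, ..., e3, [L]_D = P^(-1) A P.
Column by column: L(e1) = A e1 = (-3, 3, 0); its D-coordinates (3, 0, 0) give column 1.
Continuing for each basis vector yields [L]_D = [[3, 3, -3], [0, -2, -2], [0, -1, 2]].

[[3, 3, -3], [0, -2, -2], [0, -1, 2]]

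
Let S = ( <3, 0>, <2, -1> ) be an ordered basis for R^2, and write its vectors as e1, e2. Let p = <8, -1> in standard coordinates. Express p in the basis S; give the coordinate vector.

[p]_S is the unique c with M c = p, where M has columns e1, e2.
System: 3c_1 + 2c_2 = 8, 0c_1 - c_2 = -1; solving gives c_1 = 2, c_2 = 1.
Check: 2e1 + e2 = <8, -1>.

<2, 1>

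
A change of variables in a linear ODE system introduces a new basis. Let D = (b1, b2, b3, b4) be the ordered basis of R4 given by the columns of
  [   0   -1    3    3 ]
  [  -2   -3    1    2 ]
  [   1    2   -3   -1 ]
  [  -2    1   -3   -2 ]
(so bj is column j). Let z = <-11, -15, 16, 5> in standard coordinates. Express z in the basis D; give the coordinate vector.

<3, 2, -3, 0>

[z]_D is the unique c with M c = z, where M has columns b1, ..., b4.
Gaussian elimination on [M | z] yields c = (3, 2, -3, 0).
Check: 3b1 + 2b2 - 3b3 + 0·b4 = <-11, -15, 16, 5>.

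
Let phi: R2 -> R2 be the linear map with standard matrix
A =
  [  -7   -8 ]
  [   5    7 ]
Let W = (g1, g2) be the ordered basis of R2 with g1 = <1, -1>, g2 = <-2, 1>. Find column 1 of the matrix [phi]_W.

Column 1 of [phi]_W is the W-coordinate vector of phi(g1).
In standard coordinates phi(g1) = A g1 = <1, -2>.
Converting to W: <1, -2> = 3g1 + g2, so the coordinate vector is <3, 1>.

<3, 1>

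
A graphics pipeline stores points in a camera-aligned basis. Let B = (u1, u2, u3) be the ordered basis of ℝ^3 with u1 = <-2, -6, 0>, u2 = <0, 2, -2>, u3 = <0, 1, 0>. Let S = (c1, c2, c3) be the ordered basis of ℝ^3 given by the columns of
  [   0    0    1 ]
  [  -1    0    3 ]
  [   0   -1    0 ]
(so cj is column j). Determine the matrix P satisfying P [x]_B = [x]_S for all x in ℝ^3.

[[0, -2, -1], [0, 2, 0], [-2, 0, 0]]

Column j of P is [uj]_S, since P maps B-coordinates to S-coordinates.
Expressing u1 in S: u1 = 0·c1 + 0·c2 - 2c3, so column 1 of P is <0, 0, -2>.
Doing the same for each uj gives P = [[0, -2, -1], [0, 2, 0], [-2, 0, 0]].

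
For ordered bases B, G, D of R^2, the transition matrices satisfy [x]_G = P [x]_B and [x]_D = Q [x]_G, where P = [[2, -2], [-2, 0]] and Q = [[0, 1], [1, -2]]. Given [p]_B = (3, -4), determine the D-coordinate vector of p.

(-6, 26)

Composing the changes, [p]_D = Q P [p]_B.
Q P = [[-2, 0], [6, -2]]; applying this to (3, -4) gives (-6, 26).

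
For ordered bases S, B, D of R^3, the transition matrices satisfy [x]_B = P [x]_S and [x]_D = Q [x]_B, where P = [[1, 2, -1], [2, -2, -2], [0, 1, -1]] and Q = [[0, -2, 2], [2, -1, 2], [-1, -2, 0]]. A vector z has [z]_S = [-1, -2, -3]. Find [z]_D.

First [z]_B = P [z]_S = [-2, 8, 1].
Then [z]_D = Q [z]_B = [-14, -10, -14].

[-14, -10, -14]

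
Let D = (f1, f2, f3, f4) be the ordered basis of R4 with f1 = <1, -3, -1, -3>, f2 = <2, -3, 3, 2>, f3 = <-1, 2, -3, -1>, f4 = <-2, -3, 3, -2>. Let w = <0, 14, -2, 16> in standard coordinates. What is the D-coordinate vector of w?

<-4, 3, 4, -1>

Write w = c_1 f1 + ... + c_4 f4 and solve for the c_i.
Solving this 4x4 system gives c = (-4, 3, 4, -1).
Check: -4f1 + 3f2 + 4f3 - f4 = <0, 14, -2, 16>.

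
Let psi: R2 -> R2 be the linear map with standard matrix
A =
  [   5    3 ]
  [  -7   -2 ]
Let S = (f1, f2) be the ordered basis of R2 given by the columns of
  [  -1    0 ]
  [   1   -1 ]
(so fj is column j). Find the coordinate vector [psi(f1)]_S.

Column 1 of [psi]_S is the S-coordinate vector of psi(f1).
In standard coordinates psi(f1) = A f1 = (-2, 5).
Converting to S: (-2, 5) = 2f1 - 3f2, so the coordinate vector is (2, -3).

(2, -3)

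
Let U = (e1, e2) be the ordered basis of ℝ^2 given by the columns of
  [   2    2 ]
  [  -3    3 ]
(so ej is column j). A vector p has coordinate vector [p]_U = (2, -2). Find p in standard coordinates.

p = M [p]_U, where M has columns e1, e2.
Carrying out the matrix-vector product, p = (0, -12).

(0, -12)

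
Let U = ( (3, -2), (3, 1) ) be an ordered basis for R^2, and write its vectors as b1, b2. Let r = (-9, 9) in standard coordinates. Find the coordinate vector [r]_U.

Write r = c_1 b1 + c_2 b2 and solve for the c_i.
System: 3c_1 + 3c_2 = -9, -2c_1 + c_2 = 9; solving gives c_1 = -4, c_2 = 1.
Check: -4b1 + b2 = (-9, 9).

(-4, 1)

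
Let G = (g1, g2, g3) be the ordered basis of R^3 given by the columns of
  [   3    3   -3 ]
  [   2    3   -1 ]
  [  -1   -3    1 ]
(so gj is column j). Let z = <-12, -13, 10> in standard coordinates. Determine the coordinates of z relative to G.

We seek scalars with c_1 g1 + ... + c_3 g3 = z; equivalently solve M c = z where the columns of M are g1, ..., g3.
Gaussian elimination on [M | z] yields c = (-3, -3, -2).
Check: -3g1 - 3g2 - 2g3 = <-12, -13, 10>.

<-3, -3, -2>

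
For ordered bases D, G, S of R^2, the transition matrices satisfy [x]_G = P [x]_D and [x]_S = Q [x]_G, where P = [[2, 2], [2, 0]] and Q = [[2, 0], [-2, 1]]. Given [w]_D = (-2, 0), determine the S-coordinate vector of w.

Apply P to get G-coordinates (-4, -4), then Q to get S-coordinates.
The result is [w]_S = (-8, 4).

(-8, 4)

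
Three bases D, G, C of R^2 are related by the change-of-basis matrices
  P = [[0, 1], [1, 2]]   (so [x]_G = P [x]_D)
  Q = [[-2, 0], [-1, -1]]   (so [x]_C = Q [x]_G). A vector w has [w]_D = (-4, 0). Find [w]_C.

First [w]_G = P [w]_D = (0, -4).
Then [w]_C = Q [w]_G = (0, 4).

(0, 4)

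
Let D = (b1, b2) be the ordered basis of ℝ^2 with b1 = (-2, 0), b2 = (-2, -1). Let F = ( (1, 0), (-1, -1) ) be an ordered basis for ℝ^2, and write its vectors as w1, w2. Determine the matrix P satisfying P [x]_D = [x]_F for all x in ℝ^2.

[[-2, -1], [0, 1]]

Let M have columns bj and N have columns wj. Then for every x, N [x]_F = x = M [x]_D, so P = N^(-1) M.
Since det N = -1, N^(-1) has integer entries; multiplying gives P = [[-2, -1], [0, 1]].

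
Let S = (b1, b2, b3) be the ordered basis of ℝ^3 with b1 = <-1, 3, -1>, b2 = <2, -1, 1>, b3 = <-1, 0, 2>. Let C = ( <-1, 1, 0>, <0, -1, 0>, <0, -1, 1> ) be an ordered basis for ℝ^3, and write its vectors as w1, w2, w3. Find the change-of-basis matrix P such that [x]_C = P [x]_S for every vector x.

[[1, -2, 1], [-1, -2, -1], [-1, 1, 2]]

Let M have columns bj and N have columns wj. Then for every x, N [x]_C = x = M [x]_S, so P = N^(-1) M.
Since det N = 1, N^(-1) has integer entries; multiplying gives P = [[1, -2, 1], [-1, -2, -1], [-1, 1, 2]].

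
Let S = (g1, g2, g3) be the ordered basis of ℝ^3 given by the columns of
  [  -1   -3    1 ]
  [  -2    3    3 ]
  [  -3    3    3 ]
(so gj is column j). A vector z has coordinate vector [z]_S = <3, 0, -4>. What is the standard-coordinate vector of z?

<-7, -18, -21>

z = M [z]_S, where M has columns g1, ..., g3.
Carrying out the matrix-vector product, z = <-7, -18, -21>.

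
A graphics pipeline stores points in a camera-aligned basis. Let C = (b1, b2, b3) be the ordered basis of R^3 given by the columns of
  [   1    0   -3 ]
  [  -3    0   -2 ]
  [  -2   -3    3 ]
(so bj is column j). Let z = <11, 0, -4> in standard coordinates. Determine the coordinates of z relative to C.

<2, -3, -3>

[z]_C is the unique c with M c = z, where M has columns b1, ..., b3.
Row-reducing the augmented matrix [M | z] gives c = (2, -3, -3).
Check: 2b1 - 3b2 - 3b3 = <11, 0, -4>.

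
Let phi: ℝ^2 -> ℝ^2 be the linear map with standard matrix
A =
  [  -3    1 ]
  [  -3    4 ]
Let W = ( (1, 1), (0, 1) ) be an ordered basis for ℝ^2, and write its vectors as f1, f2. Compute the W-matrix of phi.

[[-2, 1], [3, 3]]

The j-th column of [phi]_W is [phi(fj)]_W.
phi(f1) = A f1 = (-2, 1) = -2f1 + 3f2, so column 1 is (-2, 3).
Repeating for f2 and assembling the columns gives [[-2, 1], [3, 3]].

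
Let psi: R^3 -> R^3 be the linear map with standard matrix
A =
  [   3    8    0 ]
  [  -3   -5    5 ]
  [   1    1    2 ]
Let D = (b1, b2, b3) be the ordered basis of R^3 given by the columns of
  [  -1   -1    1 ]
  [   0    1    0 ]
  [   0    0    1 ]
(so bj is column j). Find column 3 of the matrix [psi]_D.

(-2, 2, 3)

Compute psi(b3) = A b3 = (3, 2, 3) in standard coordinates.
Then write this in D-coordinates: solve for y in y_1 b1 + ... + y_3 b3 = (3, 2, 3).
This gives y = (-2, 2, 3), which is column 3 of [psi]_D.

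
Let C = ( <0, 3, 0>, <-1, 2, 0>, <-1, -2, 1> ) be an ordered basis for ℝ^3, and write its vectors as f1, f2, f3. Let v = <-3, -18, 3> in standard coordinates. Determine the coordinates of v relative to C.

<-4, 0, 3>

We seek scalars with c_1 f1 + ... + c_3 f3 = v; equivalently solve M c = v where the columns of M are f1, ..., f3.
Row-reducing the augmented matrix [M | v] gives c = (-4, 0, 3).
Check: -4f1 + 0·f2 + 3f3 = <-3, -18, 3>.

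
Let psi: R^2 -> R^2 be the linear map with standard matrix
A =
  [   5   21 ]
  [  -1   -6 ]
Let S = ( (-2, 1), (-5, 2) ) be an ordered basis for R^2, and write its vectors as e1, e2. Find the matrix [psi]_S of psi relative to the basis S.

The j-th column of [psi]_S is [psi(ej)]_S.
psi(e1) = A e1 = (11, -4) = 2e1 - 3e2, so column 1 is (2, -3).
Repeating for e2 and assembling the columns gives [[2, -1], [-3, -3]].

[[2, -1], [-3, -3]]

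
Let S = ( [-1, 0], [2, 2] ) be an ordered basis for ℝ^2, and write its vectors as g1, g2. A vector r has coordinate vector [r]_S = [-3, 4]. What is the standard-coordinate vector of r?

r = M [r]_S, where M has columns g1, g2.
Carrying out the matrix-vector product, r = [11, 8].

[11, 8]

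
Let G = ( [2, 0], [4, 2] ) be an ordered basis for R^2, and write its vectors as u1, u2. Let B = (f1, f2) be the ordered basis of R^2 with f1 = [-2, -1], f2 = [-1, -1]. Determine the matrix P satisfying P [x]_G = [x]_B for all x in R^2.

Column j of P is [uj]_B, since P maps G-coordinates to B-coordinates.
Expressing u1 in B: u1 = -2f1 + 2f2, so column 1 of P is [-2, 2].
Doing the same for each uj gives P = [[-2, -2], [2, 0]].

[[-2, -2], [2, 0]]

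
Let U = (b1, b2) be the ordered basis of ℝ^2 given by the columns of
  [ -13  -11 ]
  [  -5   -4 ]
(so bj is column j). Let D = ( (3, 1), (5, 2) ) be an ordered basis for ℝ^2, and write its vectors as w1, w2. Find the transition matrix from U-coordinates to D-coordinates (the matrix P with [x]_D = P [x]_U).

[[-1, -2], [-2, -1]]

Take x = bj: its U-coordinates are the j-th standard unit vector, so P e_j — column j of P — equals [bj]_D.
b1 = -w1 - 2w2, giving column 1 = (-1, -2); repeating for each j gives P = [[-1, -2], [-2, -1]].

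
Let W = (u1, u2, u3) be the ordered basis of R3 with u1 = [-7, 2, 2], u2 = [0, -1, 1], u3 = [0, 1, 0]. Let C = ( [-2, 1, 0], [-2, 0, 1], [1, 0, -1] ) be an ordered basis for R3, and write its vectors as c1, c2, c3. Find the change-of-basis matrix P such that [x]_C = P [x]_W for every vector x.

[[2, -1, 1], [1, 1, -2], [-1, 0, -2]]

Take x = uj: its W-coordinates are the j-th standard unit vector, so P e_j — column j of P — equals [uj]_C.
u1 = 2c1 + c2 - c3, giving column 1 = [2, 1, -1]; repeating for each j gives P = [[2, -1, 1], [1, 1, -2], [-1, 0, -2]].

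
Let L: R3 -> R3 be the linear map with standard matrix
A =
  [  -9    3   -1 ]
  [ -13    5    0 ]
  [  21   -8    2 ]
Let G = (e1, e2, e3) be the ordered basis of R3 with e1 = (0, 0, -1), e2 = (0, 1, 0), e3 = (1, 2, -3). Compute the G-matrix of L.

[[-1, -1, 1], [-2, -1, -3], [1, 3, 0]]

With P the matrix whose columns are e1, ..., e3, [L]_G = P^(-1) A P.
Column by column: L(e1) = A e1 = (1, 0, -2); its G-coordinates (-1, -2, 1) give column 1.
Continuing for each basis vector yields [L]_G = [[-1, -1, 1], [-2, -1, -3], [1, 3, 0]].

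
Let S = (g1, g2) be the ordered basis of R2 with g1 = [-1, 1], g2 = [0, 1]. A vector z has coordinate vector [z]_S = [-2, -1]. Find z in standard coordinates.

z = M [z]_S, where M has columns g1, g2.
Carrying out the matrix-vector product, z = [2, -3].

[2, -3]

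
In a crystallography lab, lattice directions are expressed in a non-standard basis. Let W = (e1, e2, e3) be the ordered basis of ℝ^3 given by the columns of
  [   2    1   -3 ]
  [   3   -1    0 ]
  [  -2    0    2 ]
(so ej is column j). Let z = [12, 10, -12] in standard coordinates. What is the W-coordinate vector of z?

We seek scalars with c_1 e1 + ... + c_3 e3 = z; equivalently solve M c = z where the columns of M are e1, ..., e3.
Solving this 3x3 system gives c = (2, -4, -4).
Check: 2e1 - 4e2 - 4e3 = [12, 10, -12].

[2, -4, -4]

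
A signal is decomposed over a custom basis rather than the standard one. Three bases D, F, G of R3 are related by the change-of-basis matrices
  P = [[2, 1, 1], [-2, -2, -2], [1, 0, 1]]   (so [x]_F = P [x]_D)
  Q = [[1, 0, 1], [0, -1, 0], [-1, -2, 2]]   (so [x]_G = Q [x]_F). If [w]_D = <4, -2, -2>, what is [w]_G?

<6, 0, 0>

Composing the changes, [w]_G = Q P [w]_D.
Q P = [[3, 1, 2], [2, 2, 2], [4, 3, 5]]; applying this to <4, -2, -2> gives <6, 0, 0>.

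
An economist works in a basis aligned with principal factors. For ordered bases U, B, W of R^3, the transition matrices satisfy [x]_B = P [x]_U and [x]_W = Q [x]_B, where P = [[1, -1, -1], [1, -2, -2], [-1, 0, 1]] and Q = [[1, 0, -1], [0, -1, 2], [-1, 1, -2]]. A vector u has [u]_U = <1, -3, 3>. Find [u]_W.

First [u]_B = P [u]_U = <1, 1, 2>.
Then [u]_W = Q [u]_B = <-1, 3, -4>.

<-1, 3, -4>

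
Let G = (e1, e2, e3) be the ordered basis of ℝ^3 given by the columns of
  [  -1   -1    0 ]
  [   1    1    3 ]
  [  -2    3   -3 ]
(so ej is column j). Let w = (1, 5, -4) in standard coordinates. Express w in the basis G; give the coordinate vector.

(-1, 0, 2)

[w]_G is the unique c with M c = w, where M has columns e1, ..., e3.
Solving this 3x3 system gives c = (-1, 0, 2).
Check: -e1 + 0·e2 + 2e3 = (1, 5, -4).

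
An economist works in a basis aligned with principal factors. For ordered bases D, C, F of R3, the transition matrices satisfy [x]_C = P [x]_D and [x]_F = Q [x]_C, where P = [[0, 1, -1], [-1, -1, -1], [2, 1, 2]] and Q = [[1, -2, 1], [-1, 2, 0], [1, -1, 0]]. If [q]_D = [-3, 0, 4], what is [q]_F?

Apply P to get C-coordinates [-4, -1, 2], then Q to get F-coordinates.
The result is [q]_F = [0, 2, -3].

[0, 2, -3]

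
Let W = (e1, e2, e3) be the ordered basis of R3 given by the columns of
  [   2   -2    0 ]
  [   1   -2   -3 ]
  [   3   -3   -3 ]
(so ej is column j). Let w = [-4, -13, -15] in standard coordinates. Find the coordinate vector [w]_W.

[0, 2, 3]

Write w = c_1 e1 + ... + c_3 e3 and solve for the c_i.
Row-reducing the augmented matrix [M | w] gives c = (0, 2, 3).
Check: 0·e1 + 2e2 + 3e3 = [-4, -13, -15].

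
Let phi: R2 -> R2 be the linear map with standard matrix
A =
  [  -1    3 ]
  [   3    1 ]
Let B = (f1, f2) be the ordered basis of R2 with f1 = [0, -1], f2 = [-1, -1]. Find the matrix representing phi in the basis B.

[[-2, 2], [3, 2]]

The j-th column of [phi]_B is [phi(fj)]_B.
phi(f1) = A f1 = [-3, -1] = -2f1 + 3f2, so column 1 is [-2, 3].
Repeating for f2 and assembling the columns gives [[-2, 2], [3, 2]].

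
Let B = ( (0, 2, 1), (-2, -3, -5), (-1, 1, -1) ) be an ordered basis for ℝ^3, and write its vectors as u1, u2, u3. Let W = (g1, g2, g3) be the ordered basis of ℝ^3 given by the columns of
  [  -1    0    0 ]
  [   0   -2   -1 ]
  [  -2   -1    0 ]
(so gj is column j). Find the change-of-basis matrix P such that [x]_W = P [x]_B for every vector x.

Column j of P is [uj]_W, since P maps B-coordinates to W-coordinates.
Expressing u1 in W: u1 = 0·g1 - g2 + 0·g3, so column 1 of P is (0, -1, 0).
Doing the same for each uj gives P = [[0, 2, 1], [-1, 1, -1], [0, 1, 1]].

[[0, 2, 1], [-1, 1, -1], [0, 1, 1]]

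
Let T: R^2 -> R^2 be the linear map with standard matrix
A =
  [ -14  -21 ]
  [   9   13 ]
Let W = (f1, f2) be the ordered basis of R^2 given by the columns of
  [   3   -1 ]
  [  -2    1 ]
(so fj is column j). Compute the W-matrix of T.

[[1, -3], [3, -2]]

The j-th column of [T]_W is [T(fj)]_W.
T(f1) = A f1 = (0, 1) = f1 + 3f2, so column 1 is (1, 3).
Repeating for f2 and assembling the columns gives [[1, -3], [3, -2]].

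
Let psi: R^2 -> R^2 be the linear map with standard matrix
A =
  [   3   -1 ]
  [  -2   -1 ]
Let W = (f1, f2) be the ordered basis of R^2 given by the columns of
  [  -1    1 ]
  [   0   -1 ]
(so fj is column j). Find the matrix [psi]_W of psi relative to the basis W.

The j-th column of [psi]_W is [psi(fj)]_W.
psi(f1) = A f1 = [-3, 2] = f1 - 2f2, so column 1 is [1, -2].
Repeating for f2 and assembling the columns gives [[1, -3], [-2, 1]].

[[1, -3], [-2, 1]]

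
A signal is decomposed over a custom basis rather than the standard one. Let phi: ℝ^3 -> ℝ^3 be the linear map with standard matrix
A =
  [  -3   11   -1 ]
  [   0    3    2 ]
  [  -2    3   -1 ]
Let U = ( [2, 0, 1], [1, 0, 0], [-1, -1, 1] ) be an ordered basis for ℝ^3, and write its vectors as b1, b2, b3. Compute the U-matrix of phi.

[[-3, -2, -3], [-3, 1, -2], [-2, 0, 1]]

Let P have columns b1, ..., b3. Then [phi]_U = P^(-1) A P.
Here det P = -1, so P^(-1) is integer; computing A P first and then P^(-1)(A P) gives [[-3, -2, -3], [-3, 1, -2], [-2, 0, 1]].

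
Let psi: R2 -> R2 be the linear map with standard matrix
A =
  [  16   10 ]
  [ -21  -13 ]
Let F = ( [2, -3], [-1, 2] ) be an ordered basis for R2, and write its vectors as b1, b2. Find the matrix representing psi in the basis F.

[[1, 3], [0, 2]]

With P the matrix whose columns are b1, b2, [psi]_F = P^(-1) A P.
Column by column: psi(b1) = A b1 = [2, -3]; its F-coordinates [1, 0] give column 1.
Continuing for each basis vector yields [psi]_F = [[1, 3], [0, 2]].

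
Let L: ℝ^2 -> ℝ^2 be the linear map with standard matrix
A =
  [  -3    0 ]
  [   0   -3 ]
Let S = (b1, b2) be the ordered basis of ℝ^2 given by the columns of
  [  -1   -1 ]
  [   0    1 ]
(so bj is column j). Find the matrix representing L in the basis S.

[[-3, 0], [0, -3]]

The j-th column of [L]_S is [L(bj)]_S.
L(b1) = A b1 = <3, 0> = -3b1 + 0·b2, so column 1 is <-3, 0>.
Repeating for b2 and assembling the columns gives [[-3, 0], [0, -3]].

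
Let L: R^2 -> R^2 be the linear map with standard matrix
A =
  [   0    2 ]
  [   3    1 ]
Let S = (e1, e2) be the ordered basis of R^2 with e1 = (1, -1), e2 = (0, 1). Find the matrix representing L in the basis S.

Let P have columns e1, e2. Then [L]_S = P^(-1) A P.
Here det P = 1, so P^(-1) is integer; computing A P first and then P^(-1)(A P) gives [[-2, 2], [0, 3]].

[[-2, 2], [0, 3]]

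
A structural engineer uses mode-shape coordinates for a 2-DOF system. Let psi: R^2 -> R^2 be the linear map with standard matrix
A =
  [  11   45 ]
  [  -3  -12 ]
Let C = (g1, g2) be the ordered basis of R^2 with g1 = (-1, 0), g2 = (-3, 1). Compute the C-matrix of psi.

[[2, -3], [3, -3]]

The j-th column of [psi]_C is [psi(gj)]_C.
psi(g1) = A g1 = (-11, 3) = 2g1 + 3g2, so column 1 is (2, 3).
Repeating for g2 and assembling the columns gives [[2, -3], [3, -3]].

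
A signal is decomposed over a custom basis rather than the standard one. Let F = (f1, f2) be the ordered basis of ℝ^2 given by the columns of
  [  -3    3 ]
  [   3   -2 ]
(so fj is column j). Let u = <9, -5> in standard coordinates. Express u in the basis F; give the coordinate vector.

<1, 4>

[u]_F is the unique c with M c = u, where M has columns f1, f2.
System: -3c_1 + 3c_2 = 9, 3c_1 - 2c_2 = -5; solving gives c_1 = 1, c_2 = 4.
Check: f1 + 4f2 = <9, -5>.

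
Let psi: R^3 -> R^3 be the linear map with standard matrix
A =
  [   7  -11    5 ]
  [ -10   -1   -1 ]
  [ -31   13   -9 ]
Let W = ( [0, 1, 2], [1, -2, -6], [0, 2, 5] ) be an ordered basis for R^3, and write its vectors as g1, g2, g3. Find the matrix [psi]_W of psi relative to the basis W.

Let P have columns g1, ..., g3. Then [psi]_W = P^(-1) A P.
Here det P = -1, so P^(-1) is integer; computing A P first and then P^(-1)(A P) gives [[-3, -2, -3], [-1, -1, 3], [-1, -1, 1]].

[[-3, -2, -3], [-1, -1, 3], [-1, -1, 1]]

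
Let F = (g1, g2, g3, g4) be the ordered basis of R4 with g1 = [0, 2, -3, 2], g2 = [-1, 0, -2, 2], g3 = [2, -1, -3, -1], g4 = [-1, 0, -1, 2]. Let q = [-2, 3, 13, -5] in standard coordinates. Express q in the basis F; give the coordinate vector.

We seek scalars with c_1 g1 + ... + c_4 g4 = q; equivalently solve M c = q where the columns of M are g1, ..., g4.
Row-reducing the augmented matrix [M | q] gives c = (0, 0, -3, -4).
Check: 0·g1 + 0·g2 - 3g3 - 4g4 = [-2, 3, 13, -5].

[0, 0, -3, -4]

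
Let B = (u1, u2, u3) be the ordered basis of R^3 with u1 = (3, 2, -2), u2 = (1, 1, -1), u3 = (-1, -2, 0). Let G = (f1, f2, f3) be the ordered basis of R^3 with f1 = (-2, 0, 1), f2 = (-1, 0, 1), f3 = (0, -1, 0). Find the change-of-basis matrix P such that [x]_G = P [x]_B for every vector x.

[[-1, 0, 1], [-1, -1, -1], [-2, -1, 2]]

Let M have columns uj and N have columns fj. Then for every x, N [x]_G = x = M [x]_B, so P = N^(-1) M.
Since det N = -1, N^(-1) has integer entries; multiplying gives P = [[-1, 0, 1], [-1, -1, -1], [-2, -1, 2]].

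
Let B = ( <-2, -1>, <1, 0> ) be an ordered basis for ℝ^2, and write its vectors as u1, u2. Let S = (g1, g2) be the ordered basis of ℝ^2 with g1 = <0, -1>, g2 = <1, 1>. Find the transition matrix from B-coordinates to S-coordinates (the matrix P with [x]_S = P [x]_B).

Take x = uj: its B-coordinates are the j-th standard unit vector, so P e_j — column j of P — equals [uj]_S.
u1 = -g1 - 2g2, giving column 1 = <-1, -2>; repeating for each j gives P = [[-1, 1], [-2, 1]].

[[-1, 1], [-2, 1]]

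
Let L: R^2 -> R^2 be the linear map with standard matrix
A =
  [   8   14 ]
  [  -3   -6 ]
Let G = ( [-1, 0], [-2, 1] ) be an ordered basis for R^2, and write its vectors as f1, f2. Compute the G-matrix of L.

[[2, 2], [3, 0]]

Let P have columns f1, f2. Then [L]_G = P^(-1) A P.
Here det P = -1, so P^(-1) is integer; computing A P first and then P^(-1)(A P) gives [[2, 2], [3, 0]].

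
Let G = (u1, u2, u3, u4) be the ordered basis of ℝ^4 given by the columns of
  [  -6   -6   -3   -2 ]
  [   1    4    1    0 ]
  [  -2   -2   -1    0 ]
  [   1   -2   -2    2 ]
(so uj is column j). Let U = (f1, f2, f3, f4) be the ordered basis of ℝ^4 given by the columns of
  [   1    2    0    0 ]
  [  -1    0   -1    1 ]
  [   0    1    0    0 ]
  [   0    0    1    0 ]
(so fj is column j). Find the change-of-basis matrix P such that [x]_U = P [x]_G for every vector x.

Let M have columns uj and N have columns fj. Then for every x, N [x]_U = x = M [x]_G, so P = N^(-1) M.
Since det N = 1, N^(-1) has integer entries; multiplying gives P = [[-2, -2, -1, -2], [-2, -2, -1, 0], [1, -2, -2, 2], [0, 0, -2, 0]].

[[-2, -2, -1, -2], [-2, -2, -1, 0], [1, -2, -2, 2], [0, 0, -2, 0]]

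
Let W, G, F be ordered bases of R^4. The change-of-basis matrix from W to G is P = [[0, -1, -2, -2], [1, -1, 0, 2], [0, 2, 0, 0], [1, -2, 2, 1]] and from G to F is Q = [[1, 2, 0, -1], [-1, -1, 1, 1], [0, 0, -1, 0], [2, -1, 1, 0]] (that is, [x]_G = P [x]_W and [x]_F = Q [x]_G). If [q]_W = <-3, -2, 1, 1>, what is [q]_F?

<-4, 1, 4, -9>

First [q]_G = P [q]_W = <-2, 1, -4, 4>.
Then [q]_F = Q [q]_G = <-4, 1, 4, -9>.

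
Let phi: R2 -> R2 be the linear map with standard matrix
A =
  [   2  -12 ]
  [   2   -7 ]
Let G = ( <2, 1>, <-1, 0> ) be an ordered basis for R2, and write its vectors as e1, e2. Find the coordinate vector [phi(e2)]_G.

Compute phi(e2) = A e2 = <-2, -2> in standard coordinates.
Then write this in G-coordinates: solve for y in y_1 e1 + y_2 e2 = <-2, -2>.
This gives y = <-2, -2>, which is column 2 of [phi]_G.

<-2, -2>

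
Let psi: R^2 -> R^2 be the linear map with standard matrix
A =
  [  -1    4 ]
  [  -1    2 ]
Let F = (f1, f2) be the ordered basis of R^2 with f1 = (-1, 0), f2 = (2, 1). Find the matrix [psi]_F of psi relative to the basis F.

[[1, -2], [1, 0]]

Let P have columns f1, f2. Then [psi]_F = P^(-1) A P.
Here det P = -1, so P^(-1) is integer; computing A P first and then P^(-1)(A P) gives [[1, -2], [1, 0]].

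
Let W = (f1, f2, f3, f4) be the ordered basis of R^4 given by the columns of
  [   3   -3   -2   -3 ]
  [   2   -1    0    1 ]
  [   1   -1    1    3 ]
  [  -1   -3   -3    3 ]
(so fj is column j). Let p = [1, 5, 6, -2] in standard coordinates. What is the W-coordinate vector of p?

We seek scalars with c_1 f1 + ... + c_4 f4 = p; equivalently solve M c = p where the columns of M are f1, ..., f4.
Solving this 4x4 system gives c = (2, 0, 1, 1).
Check: 2f1 + 0·f2 + f3 + f4 = [1, 5, 6, -2].

[2, 0, 1, 1]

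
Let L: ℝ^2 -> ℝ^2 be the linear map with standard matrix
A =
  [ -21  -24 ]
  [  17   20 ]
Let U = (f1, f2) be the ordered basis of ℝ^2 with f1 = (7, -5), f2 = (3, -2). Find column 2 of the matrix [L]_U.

Column 2 of [L]_U is the U-coordinate vector of L(f2).
In standard coordinates L(f2) = A f2 = (-15, 11).
Converting to U: (-15, 11) = -3f1 + 2f2, so the coordinate vector is (-3, 2).

(-3, 2)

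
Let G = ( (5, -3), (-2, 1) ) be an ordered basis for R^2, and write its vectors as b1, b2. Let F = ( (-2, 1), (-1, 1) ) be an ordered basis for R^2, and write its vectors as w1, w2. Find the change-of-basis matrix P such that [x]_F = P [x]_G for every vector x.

Column j of P is [bj]_F, since P maps G-coordinates to F-coordinates.
Expressing b1 in F: b1 = -2w1 - w2, so column 1 of P is (-2, -1).
Doing the same for each bj gives P = [[-2, 1], [-1, 0]].

[[-2, 1], [-1, 0]]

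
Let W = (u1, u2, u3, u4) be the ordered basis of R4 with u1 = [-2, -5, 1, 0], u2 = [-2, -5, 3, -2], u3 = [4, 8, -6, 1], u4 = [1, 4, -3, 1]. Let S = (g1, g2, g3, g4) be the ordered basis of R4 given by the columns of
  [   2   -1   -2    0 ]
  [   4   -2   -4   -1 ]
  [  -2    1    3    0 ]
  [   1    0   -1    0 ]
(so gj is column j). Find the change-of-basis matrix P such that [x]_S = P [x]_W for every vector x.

[[-1, -1, -1, -1], [2, -2, -2, 1], [-1, 1, -2, -2], [1, 1, 0, -2]]

Take x = uj: its W-coordinates are the j-th standard unit vector, so P e_j — column j of P — equals [uj]_S.
u1 = -g1 + 2g2 - g3 + g4, giving column 1 = [-1, 2, -1, 1]; repeating for each j gives P = [[-1, -1, -1, -1], [2, -2, -2, 1], [-1, 1, -2, -2], [1, 1, 0, -2]].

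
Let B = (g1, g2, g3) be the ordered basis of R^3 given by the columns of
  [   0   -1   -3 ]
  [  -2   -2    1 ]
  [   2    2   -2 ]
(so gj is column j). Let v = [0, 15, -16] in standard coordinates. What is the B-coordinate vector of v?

[-4, -3, 1]

Write v = c_1 g1 + ... + c_3 g3 and solve for the c_i.
Gaussian elimination on [M | v] yields c = (-4, -3, 1).
Check: -4g1 - 3g2 + g3 = [0, 15, -16].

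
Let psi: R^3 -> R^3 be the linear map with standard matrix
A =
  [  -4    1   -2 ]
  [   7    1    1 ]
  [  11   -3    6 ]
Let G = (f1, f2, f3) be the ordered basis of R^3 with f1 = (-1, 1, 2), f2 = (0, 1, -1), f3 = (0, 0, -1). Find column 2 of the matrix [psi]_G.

Compute psi(f2) = A f2 = (3, 0, -9) in standard coordinates.
Then write this in G-coordinates: solve for y in y_1 f1 + ... + y_3 f3 = (3, 0, -9).
This gives y = (-3, 3, 0), which is column 2 of [psi]_G.

(-3, 3, 0)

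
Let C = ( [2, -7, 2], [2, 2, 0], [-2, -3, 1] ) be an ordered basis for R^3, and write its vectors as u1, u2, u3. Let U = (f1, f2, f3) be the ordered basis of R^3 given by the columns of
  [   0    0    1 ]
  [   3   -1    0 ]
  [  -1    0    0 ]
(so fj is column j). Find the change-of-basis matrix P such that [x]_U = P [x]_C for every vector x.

Let M have columns uj and N have columns fj. Then for every x, N [x]_U = x = M [x]_C, so P = N^(-1) M.
Since det N = -1, N^(-1) has integer entries; multiplying gives P = [[-2, 0, -1], [1, -2, 0], [2, 2, -2]].

[[-2, 0, -1], [1, -2, 0], [2, 2, -2]]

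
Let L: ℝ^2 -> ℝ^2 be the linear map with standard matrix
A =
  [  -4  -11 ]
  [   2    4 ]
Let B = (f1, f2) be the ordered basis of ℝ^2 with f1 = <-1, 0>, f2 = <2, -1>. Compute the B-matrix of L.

The j-th column of [L]_B is [L(fj)]_B.
L(f1) = A f1 = <4, -2> = 0·f1 + 2f2, so column 1 is <0, 2>.
Repeating for f2 and assembling the columns gives [[0, -3], [2, 0]].

[[0, -3], [2, 0]]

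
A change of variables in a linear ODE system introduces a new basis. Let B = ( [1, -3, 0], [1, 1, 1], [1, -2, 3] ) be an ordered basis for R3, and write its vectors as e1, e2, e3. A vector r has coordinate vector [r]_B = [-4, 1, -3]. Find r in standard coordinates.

By definition r = -4e1 + e2 - 3e3.
Summing componentwise gives [-6, 19, -8].

[-6, 19, -8]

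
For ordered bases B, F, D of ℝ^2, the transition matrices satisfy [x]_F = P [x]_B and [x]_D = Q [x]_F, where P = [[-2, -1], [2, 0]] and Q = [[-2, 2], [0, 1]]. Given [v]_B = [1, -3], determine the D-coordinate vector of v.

Composing the changes, [v]_D = Q P [v]_B.
Q P = [[8, 2], [2, 0]]; applying this to [1, -3] gives [2, 2].

[2, 2]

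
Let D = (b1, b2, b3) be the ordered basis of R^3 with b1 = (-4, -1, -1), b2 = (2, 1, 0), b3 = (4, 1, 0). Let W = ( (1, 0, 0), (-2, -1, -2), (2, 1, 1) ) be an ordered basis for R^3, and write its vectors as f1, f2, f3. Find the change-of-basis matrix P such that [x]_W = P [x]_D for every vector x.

Take x = bj: its D-coordinates are the j-th standard unit vector, so P e_j — column j of P — equals [bj]_W.
b1 = -2f1 + 0·f2 - f3, giving column 1 = (-2, 0, -1); repeating for each j gives P = [[-2, 0, 2], [0, 1, 1], [-1, 2, 2]].

[[-2, 0, 2], [0, 1, 1], [-1, 2, 2]]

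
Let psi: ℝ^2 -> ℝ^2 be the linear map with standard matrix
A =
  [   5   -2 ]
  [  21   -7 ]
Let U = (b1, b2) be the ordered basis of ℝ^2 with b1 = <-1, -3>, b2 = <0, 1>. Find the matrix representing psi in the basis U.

[[-1, 2], [-3, -1]]

Let P have columns b1, b2. Then [psi]_U = P^(-1) A P.
Here det P = -1, so P^(-1) is integer; computing A P first and then P^(-1)(A P) gives [[-1, 2], [-3, -1]].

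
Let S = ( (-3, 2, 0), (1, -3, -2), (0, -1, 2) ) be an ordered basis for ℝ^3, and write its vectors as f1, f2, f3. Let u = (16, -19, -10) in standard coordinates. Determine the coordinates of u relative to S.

Write u = c_1 f1 + ... + c_3 f3 and solve for the c_i.
Solving this 3x3 system gives c = (-4, 4, -1).
Check: -4f1 + 4f2 - f3 = (16, -19, -10).

(-4, 4, -1)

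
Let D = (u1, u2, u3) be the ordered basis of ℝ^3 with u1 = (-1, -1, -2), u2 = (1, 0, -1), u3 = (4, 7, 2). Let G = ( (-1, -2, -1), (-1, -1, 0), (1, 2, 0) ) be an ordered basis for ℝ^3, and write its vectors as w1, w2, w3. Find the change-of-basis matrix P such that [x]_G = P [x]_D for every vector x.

[[2, 1, -2], [1, -2, -1], [2, 0, 1]]

Take x = uj: its D-coordinates are the j-th standard unit vector, so P e_j — column j of P — equals [uj]_G.
u1 = 2w1 + w2 + 2w3, giving column 1 = (2, 1, 2); repeating for each j gives P = [[2, 1, -2], [1, -2, -1], [2, 0, 1]].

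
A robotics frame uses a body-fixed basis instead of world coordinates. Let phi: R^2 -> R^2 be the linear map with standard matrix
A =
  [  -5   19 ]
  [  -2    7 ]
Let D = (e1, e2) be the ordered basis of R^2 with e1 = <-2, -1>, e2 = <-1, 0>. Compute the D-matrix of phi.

The j-th column of [phi]_D is [phi(ej)]_D.
phi(e1) = A e1 = <-9, -3> = 3e1 + 3e2, so column 1 is <3, 3>.
Repeating for e2 and assembling the columns gives [[3, -2], [3, -1]].

[[3, -2], [3, -1]]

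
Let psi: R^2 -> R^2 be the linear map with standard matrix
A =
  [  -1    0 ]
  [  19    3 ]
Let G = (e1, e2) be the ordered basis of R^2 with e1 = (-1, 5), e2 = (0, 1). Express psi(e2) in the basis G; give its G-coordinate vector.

Compute psi(e2) = A e2 = (0, 3) in standard coordinates.
Then write this in G-coordinates: solve for y in y_1 e1 + y_2 e2 = (0, 3).
This gives y = (0, 3), which is column 2 of [psi]_G.

(0, 3)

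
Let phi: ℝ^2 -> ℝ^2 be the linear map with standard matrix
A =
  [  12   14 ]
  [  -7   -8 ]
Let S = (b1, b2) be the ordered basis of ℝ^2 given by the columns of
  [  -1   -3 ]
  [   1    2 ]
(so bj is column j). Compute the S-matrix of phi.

Let P have columns b1, b2. Then [phi]_S = P^(-1) A P.
Here det P = 1, so P^(-1) is integer; computing A P first and then P^(-1)(A P) gives [[1, -1], [-1, 3]].

[[1, -1], [-1, 3]]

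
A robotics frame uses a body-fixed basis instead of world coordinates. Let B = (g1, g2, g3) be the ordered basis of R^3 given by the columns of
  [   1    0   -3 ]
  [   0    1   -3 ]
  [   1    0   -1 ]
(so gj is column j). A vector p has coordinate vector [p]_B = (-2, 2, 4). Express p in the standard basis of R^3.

(-14, -10, -6)

p = M [p]_B, where M has columns g1, ..., g3.
Carrying out the matrix-vector product, p = (-14, -10, -6).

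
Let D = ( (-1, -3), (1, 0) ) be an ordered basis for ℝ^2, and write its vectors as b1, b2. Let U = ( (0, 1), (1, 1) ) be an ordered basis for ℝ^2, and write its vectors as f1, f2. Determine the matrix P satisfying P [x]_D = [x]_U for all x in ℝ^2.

Take x = bj: its D-coordinates are the j-th standard unit vector, so P e_j — column j of P — equals [bj]_U.
b1 = -2f1 - f2, giving column 1 = (-2, -1); repeating for each j gives P = [[-2, -1], [-1, 1]].

[[-2, -1], [-1, 1]]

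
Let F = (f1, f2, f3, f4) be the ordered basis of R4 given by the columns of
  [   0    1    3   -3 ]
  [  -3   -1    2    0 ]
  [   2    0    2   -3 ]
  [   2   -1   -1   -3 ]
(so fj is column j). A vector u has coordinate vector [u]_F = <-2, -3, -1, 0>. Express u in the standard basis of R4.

<-6, 7, -6, 0>

u = M [u]_F, where M has columns f1, ..., f4.
Carrying out the matrix-vector product, u = <-6, 7, -6, 0>.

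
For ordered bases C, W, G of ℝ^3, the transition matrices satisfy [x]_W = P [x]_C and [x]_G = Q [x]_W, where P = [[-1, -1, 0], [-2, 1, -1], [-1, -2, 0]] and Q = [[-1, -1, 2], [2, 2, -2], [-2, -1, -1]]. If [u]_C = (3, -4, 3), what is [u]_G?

(22, -34, 6)

First [u]_W = P [u]_C = (1, -13, 5).
Then [u]_G = Q [u]_W = (22, -34, 6).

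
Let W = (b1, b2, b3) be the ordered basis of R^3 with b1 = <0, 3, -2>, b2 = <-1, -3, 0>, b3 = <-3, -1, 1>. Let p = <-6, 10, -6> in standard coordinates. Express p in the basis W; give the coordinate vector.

<4, 0, 2>

We seek scalars with c_1 b1 + ... + c_3 b3 = p; equivalently solve M c = p where the columns of M are b1, ..., b3.
Row-reducing the augmented matrix [M | p] gives c = (4, 0, 2).
Check: 4b1 + 0·b2 + 2b3 = <-6, 10, -6>.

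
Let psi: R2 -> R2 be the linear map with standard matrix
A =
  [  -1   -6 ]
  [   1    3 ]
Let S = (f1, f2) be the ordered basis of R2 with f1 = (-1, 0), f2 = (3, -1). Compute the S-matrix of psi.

The j-th column of [psi]_S is [psi(fj)]_S.
psi(f1) = A f1 = (1, -1) = 2f1 + f2, so column 1 is (2, 1).
Repeating for f2 and assembling the columns gives [[2, -3], [1, 0]].

[[2, -3], [1, 0]]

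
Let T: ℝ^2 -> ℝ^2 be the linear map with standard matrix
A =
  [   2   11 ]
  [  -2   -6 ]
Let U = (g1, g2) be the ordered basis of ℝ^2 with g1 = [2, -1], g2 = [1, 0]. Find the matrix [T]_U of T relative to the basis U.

Let P have columns g1, g2. Then [T]_U = P^(-1) A P.
Here det P = 1, so P^(-1) is integer; computing A P first and then P^(-1)(A P) gives [[-2, 2], [-3, -2]].

[[-2, 2], [-3, -2]]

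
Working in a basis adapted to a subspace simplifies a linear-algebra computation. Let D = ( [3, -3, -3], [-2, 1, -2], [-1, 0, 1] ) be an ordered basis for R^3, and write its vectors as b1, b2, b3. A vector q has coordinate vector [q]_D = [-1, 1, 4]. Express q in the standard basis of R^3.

[-9, 4, 5]

q = M [q]_D, where M has columns b1, ..., b3.
Carrying out the matrix-vector product, q = [-9, 4, 5].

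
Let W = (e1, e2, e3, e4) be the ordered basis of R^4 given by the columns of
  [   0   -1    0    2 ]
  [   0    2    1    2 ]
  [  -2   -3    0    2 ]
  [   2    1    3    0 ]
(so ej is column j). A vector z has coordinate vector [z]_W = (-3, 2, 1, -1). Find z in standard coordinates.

(-4, 3, -2, -1)

By definition z = -3e1 + 2e2 + e3 - e4.
Summing componentwise gives (-4, 3, -2, -1).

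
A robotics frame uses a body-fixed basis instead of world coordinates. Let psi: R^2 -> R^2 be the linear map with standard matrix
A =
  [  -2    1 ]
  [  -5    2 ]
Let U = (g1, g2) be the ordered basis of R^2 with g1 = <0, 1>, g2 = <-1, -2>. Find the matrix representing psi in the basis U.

The j-th column of [psi]_U is [psi(gj)]_U.
psi(g1) = A g1 = <1, 2> = 0·g1 - g2, so column 1 is <0, -1>.
Repeating for g2 and assembling the columns gives [[0, 1], [-1, 0]].

[[0, 1], [-1, 0]]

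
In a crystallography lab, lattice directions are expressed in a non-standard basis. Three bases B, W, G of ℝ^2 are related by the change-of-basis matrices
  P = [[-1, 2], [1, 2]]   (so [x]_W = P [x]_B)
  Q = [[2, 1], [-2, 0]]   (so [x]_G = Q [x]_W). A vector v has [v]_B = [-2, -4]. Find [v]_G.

Apply P to get W-coordinates [-6, -10], then Q to get G-coordinates.
The result is [v]_G = [-22, 12].

[-22, 12]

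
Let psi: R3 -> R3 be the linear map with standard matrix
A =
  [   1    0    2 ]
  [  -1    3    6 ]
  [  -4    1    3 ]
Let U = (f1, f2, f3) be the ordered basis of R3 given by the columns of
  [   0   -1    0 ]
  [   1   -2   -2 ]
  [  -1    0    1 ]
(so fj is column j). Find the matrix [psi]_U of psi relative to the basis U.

[[3, -1, 2], [2, 1, -2], [1, 1, 3]]

Let P have columns f1, ..., f3. Then [psi]_U = P^(-1) A P.
Here det P = -1, so P^(-1) is integer; computing A P first and then P^(-1)(A P) gives [[3, -1, 2], [2, 1, -2], [1, 1, 3]].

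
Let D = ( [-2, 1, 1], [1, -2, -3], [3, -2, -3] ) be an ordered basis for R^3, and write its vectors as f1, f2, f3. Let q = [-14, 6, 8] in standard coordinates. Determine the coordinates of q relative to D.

We seek scalars with c_1 f1 + ... + c_3 f3 = q; equivalently solve M c = q where the columns of M are f1, ..., f3.
Solving this 3x3 system gives c = (2, 2, -4).
Check: 2f1 + 2f2 - 4f3 = [-14, 6, 8].

[2, 2, -4]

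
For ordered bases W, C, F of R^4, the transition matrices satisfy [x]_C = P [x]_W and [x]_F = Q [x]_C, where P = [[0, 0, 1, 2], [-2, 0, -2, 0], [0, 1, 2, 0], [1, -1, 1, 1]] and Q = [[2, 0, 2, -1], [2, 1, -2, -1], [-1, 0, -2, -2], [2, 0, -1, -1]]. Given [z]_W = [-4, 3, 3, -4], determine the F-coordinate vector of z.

First [z]_C = P [z]_W = [-5, 2, 9, -8].
Then [z]_F = Q [z]_C = [16, -18, 3, -11].

[16, -18, 3, -11]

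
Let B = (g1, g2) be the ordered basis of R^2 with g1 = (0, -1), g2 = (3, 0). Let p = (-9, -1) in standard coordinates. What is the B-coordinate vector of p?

We seek scalars with c_1 g1 + c_2 g2 = p; equivalently solve M c = p where the columns of M are g1, g2.
System: 0c_1 + 3c_2 = -9, -c_1 + 0c_2 = -1; solving gives c_1 = 1, c_2 = -3.
Check: g1 - 3g2 = (-9, -1).

(1, -3)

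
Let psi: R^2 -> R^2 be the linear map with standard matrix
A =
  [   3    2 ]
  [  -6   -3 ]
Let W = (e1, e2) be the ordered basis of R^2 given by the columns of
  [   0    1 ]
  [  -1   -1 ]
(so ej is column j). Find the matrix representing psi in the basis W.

[[-1, 2], [-2, 1]]

Let P have columns e1, e2. Then [psi]_W = P^(-1) A P.
Here det P = 1, so P^(-1) is integer; computing A P first and then P^(-1)(A P) gives [[-1, 2], [-2, 1]].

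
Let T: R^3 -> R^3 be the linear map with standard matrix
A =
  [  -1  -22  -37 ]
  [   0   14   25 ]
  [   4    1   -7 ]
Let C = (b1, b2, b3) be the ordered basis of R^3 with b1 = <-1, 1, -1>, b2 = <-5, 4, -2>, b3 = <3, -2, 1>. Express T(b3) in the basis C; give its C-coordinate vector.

Column 3 of [T]_C is the C-coordinate vector of T(b3).
In standard coordinates T(b3) = A b3 = <4, -3, 3>.
Converting to C: <4, -3, 3> = -3b1 + b2 + 2b3, so the coordinate vector is <-3, 1, 2>.

<-3, 1, 2>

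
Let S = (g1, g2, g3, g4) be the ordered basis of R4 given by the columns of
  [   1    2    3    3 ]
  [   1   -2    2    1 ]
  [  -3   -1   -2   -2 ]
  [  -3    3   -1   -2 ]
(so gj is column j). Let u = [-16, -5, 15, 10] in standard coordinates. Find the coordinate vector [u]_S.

Write u = c_1 g1 + ... + c_4 g4 and solve for the c_i.
Solving this 4x4 system gives c = (-2, -1, -1, -3).
Check: -2g1 - g2 - g3 - 3g4 = [-16, -5, 15, 10].

[-2, -1, -1, -3]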